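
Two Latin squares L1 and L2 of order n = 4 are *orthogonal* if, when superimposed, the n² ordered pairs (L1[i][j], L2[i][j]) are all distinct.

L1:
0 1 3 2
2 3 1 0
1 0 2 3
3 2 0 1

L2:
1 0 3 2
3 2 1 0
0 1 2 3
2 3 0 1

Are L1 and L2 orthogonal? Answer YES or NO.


Form the n² = 16 superimposed pairs (L1[i][j], L2[i][j]), row by row (rows and columns indexed from 0):
row 0: (0,1) (1,0) (3,3) (2,2)
row 1: (2,3) (3,2) (1,1) (0,0)
row 2: (1,0) (0,1) (2,2) (3,3)
row 3: (3,2) (2,3) (0,0) (1,1)
Orthogonality requires all 16 pairs distinct.
But the pair (1,0) repeats: cell (0,1) has L1 = 1, L2 = 0, and cell (2,0) has L1 = 1, L2 = 0.
A repeated pair means some other pair never occurs (only 8 distinct pairs out of 16), so the squares are not orthogonal.
Conclusion: NO.

NO


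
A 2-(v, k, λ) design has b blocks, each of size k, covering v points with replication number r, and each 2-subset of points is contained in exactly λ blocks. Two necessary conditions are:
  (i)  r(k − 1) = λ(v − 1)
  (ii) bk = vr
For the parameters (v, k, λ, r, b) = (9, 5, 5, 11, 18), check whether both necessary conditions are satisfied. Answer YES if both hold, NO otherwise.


Condition (i): r(k − 1) = 11·4 = 44; λ(v − 1) = 5·8 = 40. Match? NO.
Condition (ii): bk = 18·5 = 90; vr = 9·11 = 99. Match? NO.
Both conditions hold? NO.

NO


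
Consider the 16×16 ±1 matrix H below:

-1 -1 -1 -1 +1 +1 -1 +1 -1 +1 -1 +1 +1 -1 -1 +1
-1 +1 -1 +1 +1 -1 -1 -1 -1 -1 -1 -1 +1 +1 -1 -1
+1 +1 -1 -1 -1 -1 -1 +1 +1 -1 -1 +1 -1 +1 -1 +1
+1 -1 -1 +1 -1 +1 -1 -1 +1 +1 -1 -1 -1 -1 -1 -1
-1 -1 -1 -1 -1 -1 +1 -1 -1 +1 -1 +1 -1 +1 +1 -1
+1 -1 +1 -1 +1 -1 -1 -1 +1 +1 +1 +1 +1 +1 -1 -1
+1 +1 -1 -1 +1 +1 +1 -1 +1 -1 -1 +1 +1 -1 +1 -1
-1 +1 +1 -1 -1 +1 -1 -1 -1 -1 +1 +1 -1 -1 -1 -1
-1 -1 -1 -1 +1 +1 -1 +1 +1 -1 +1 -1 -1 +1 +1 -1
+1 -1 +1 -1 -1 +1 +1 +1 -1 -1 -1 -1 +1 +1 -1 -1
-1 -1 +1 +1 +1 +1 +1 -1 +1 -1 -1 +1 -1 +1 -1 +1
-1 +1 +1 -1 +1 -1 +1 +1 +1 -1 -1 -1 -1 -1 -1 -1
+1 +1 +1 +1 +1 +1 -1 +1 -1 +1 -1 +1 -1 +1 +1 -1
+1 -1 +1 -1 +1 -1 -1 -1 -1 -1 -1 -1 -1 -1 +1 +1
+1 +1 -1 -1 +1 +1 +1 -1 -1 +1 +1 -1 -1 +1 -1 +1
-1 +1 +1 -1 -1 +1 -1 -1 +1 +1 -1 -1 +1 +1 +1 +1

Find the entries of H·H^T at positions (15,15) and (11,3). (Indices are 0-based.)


Row 3 of H: [1, -1, -1, 1, -1, 1, -1, -1, 1, 1, -1, -1, -1, -1, -1, -1].
Row 11 of H: [-1, 1, 1, -1, 1, -1, 1, 1, 1, -1, -1, -1, -1, -1, -1, -1].
Row 15 of H: [-1, 1, 1, -1, -1, 1, -1, -1, 1, 1, -1, -1, 1, 1, 1, 1].
(H·H^T)[15][15] = Σ_j H[15][j]·H[15][j] = (-1)² + (1)² + (1)² + (-1)² + (-1)² + (1)² + (-1)² + (-1)² + (1)² + (1)² + (-1)² + (-1)² + (1)² + (1)² + (1)² + (1)² = 1 + 1 + 1 + 1 + 1 + 1 + 1 + 1 + 1 + 1 + 1 + 1 + 1 + 1 + 1 + 1 = 16.
(H·H^T)[11][3] = Σ_j H[11][j]·H[3][j] = (-1)·(1) + (1)·(-1) + (1)·(-1) + (-1)·(1) + (1)·(-1) + (-1)·(1) + (1)·(-1) + (1)·(-1) + (1)·(1) + (-1)·(1) + (-1)·(-1) + (-1)·(-1) + (-1)·(-1) + (-1)·(-1) + (-1)·(-1) + (-1)·(-1) = -1 + -1 + -1 + -1 + -1 + -1 + -1 + -1 + 1 + -1 + 1 + 1 + 1 + 1 + 1 + 1 = -2.
Rows 11 and 3 are not orthogonal (dot product = -2 ≠ 0), so H is not a Hadamard matrix.

(15,15) entry = 16; (11,3) entry = -2.


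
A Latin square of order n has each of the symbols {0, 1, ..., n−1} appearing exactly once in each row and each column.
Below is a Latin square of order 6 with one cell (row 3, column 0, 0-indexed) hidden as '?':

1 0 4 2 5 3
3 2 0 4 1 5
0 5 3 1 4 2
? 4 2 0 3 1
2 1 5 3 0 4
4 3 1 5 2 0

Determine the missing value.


Row 3 contains symbols [0, 1, 2, 3, 4] — missing [5].
Column 0 contains symbols [0, 1, 2, 3, 4] — missing [5].
The missing symbol must appear in both missing sets; intersection = [5].
Therefore the hidden value is 5.

Missing value = 5.


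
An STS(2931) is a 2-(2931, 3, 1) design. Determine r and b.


An STS(v) is a 2-(v, 3, 1) BIBD: block size k = 3, λ = 1.
Replication: r(k − 1) = λ(v − 1) ⇒ r·2 = 2931 − 1 = 2930 ⇒ r = 1465.
Block count: b = v(v − 1)/6 = 2931·2930/6 = 8587830/6 = 1431305.

r = 1465, b = 1431305.


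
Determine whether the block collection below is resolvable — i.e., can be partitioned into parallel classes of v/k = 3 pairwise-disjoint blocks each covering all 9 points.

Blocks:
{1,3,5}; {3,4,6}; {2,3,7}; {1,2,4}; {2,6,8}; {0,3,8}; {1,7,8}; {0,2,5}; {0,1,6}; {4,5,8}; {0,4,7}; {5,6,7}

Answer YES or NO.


v = 9, block size k = 3, number of blocks = 12.
For resolvability, blocks must partition into parallel classes of size v/k = 3.
Total blocks must therefore be a multiple of 3: 12 = 3·4 + 0 ⇒ divisible ✓.
Greedy packing gives 4 candidate class(es). Each should be a full parallel class (size 3, covers all 9 points).
  Class 1 (3 blocks): {1,3,5}; {2,6,8}; {0,4,7}. Points covered: [0, 1, 2, 3, 4, 5, 6, 7, 8].
  Class 2 (3 blocks): {3,4,6}; {1,7,8}; {0,2,5}. Points covered: [0, 1, 2, 3, 4, 5, 6, 7, 8].
  Class 3 (3 blocks): {2,3,7}; {0,1,6}; {4,5,8}. Points covered: [0, 1, 2, 3, 4, 5, 6, 7, 8].
  Class 4 (3 blocks): {1,2,4}; {0,3,8}; {5,6,7}. Points covered: [0, 1, 2, 3, 4, 5, 6, 7, 8].
All classes full (size 3)? YES. All classes cover every point? YES.
Resolvable? YES.

YES


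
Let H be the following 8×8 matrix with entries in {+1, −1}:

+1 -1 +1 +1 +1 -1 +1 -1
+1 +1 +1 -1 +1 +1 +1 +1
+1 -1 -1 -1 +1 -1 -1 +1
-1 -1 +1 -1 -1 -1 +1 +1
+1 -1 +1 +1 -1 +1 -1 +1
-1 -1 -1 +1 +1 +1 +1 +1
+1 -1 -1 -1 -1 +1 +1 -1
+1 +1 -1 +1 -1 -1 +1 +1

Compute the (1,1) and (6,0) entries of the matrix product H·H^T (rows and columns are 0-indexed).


Row 0 of H: [1, -1, 1, 1, 1, -1, 1, -1].
Row 1 of H: [1, 1, 1, -1, 1, 1, 1, 1].
Row 6 of H: [1, -1, -1, -1, -1, 1, 1, -1].
(H·H^T)[1][1] = Σ_j H[1][j]·H[1][j] = (1)² + (1)² + (1)² + (-1)² + (1)² + (1)² + (1)² + (1)² = 1 + 1 + 1 + 1 + 1 + 1 + 1 + 1 = 8.
(H·H^T)[6][0] = Σ_j H[6][j]·H[0][j] = (1)·(1) + (-1)·(-1) + (-1)·(1) + (-1)·(1) + (-1)·(1) + (1)·(-1) + (1)·(1) + (-1)·(-1) = 1 + 1 + -1 + -1 + -1 + -1 + 1 + 1 = 0.
So rows 6 and 0 are orthogonal; the diagonal entry equals n = 8.

(1,1) entry = 8; (6,0) entry = 0.


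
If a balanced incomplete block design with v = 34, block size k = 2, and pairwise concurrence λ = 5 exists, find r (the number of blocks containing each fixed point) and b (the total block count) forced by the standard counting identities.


Any 2-(v, k, λ) BIBD satisfies two necessary conditions:
  (i)  Each point sits in r blocks, and counting incidences through any fixed point gives r(k − 1) = λ(v − 1), so r = λ(v − 1)/(k − 1).
  (ii) Total incidences bk = vr, so b = vr/k.
Step 1: r = λ(v − 1)/(k − 1) = 5·(34 − 1)/(2 − 1) = 5·33/1 = 165/1 = 165.
Step 2: b = vr/k = 34·165/2 = 5610/2 = 2805.
Check integrality: r = 165 ∈ Z ✓, b = 2805 ∈ Z ✓.
(These identities are necessary conditions: they determine r and b for any design with these parameters, but do not by themselves prove that one exists.)

r = 165, b = 2805.


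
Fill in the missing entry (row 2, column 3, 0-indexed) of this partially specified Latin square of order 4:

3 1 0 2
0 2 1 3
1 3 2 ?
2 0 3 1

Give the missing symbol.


Row 2 contains symbols [1, 2, 3] — missing [0].
Column 3 contains symbols [1, 2, 3] — missing [0].
The missing symbol must appear in both missing sets; intersection = [0].
Therefore the hidden value is 0.

Missing value = 0.


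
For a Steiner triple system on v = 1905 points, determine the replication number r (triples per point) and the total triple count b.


An STS(v) is a 2-(v, 3, 1) BIBD: block size k = 3, λ = 1.
Replication: r(k − 1) = λ(v − 1) ⇒ r·2 = 1905 − 1 = 1904 ⇒ r = 952.
Block count: bk = vr ⇒ b·3 = 1905·952 = 1813560 ⇒ b = 604520.
(Check via b = v(v − 1)/6 = 1905·1904/6 = 3627120/6 = 604520.)

r = 952, b = 604520.


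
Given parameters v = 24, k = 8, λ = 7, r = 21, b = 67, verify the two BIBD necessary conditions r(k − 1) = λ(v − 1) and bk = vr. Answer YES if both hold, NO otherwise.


Condition (i): r(k − 1) = 21·7 = 147; λ(v − 1) = 7·23 = 161. Match? NO.
Condition (ii): bk = 67·8 = 536; vr = 24·21 = 504. Match? NO.
Both conditions hold? NO.

NO


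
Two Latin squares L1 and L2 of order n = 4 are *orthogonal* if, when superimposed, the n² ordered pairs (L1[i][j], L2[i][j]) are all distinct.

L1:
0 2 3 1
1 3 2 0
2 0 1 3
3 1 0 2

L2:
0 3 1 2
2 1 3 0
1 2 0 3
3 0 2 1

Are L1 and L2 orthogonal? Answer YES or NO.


Form the n² = 16 superimposed pairs (L1[i][j], L2[i][j]), row by row (rows and columns indexed from 0):
row 0: (0,0) (2,3) (3,1) (1,2)
row 1: (1,2) (3,1) (2,3) (0,0)
row 2: (2,1) (0,2) (1,0) (3,3)
row 3: (3,3) (1,0) (0,2) (2,1)
Orthogonality requires all 16 pairs distinct.
But the pair (1,2) repeats: cell (0,3) has L1 = 1, L2 = 2, and cell (1,0) has L1 = 1, L2 = 2.
A repeated pair means some other pair never occurs (only 8 distinct pairs out of 16), so the squares are not orthogonal.
Conclusion: NO.

NO


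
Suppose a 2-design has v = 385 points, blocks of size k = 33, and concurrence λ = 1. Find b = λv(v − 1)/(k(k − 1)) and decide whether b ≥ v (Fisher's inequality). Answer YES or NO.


b = λv(v − 1)/(k(k − 1)) = 1·385·384/(33·32) = 147840/1056 = 140.
Compare with v = 385: b < v, so Fisher's inequality fails.

NO


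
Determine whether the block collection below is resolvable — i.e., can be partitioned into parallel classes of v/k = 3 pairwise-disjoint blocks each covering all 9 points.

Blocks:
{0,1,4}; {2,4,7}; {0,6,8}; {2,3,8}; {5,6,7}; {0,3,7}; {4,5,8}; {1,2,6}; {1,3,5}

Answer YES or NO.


v = 9, block size k = 3, number of blocks = 9.
For resolvability, blocks must partition into parallel classes of size v/k = 3.
Total blocks must therefore be a multiple of 3: 9 = 3·3 + 0 ⇒ divisible ✓.
Greedy packing gives 3 candidate class(es). Each should be a full parallel class (size 3, covers all 9 points).
  Class 1 (3 blocks): {0,1,4}; {2,3,8}; {5,6,7}. Points covered: [0, 1, 2, 3, 4, 5, 6, 7, 8].
  Class 2 (3 blocks): {2,4,7}; {0,6,8}; {1,3,5}. Points covered: [0, 1, 2, 3, 4, 5, 6, 7, 8].
  Class 3 (3 blocks): {0,3,7}; {4,5,8}; {1,2,6}. Points covered: [0, 1, 2, 3, 4, 5, 6, 7, 8].
All classes full (size 3)? YES. All classes cover every point? YES.
Resolvable? YES.

YES


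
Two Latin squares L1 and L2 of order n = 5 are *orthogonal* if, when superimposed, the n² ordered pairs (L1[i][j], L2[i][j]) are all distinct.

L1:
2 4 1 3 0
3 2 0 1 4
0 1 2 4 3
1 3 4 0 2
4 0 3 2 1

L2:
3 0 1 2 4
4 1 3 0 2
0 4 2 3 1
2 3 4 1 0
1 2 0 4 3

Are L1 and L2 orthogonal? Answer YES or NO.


Form the n² = 25 superimposed pairs (L1[i][j], L2[i][j]), row by row (rows and columns indexed from 0):
row 0: (2,3) (4,0) (1,1) (3,2) (0,4)
row 1: (3,4) (2,1) (0,3) (1,0) (4,2)
row 2: (0,0) (1,4) (2,2) (4,3) (3,1)
row 3: (1,2) (3,3) (4,4) (0,1) (2,0)
row 4: (4,1) (0,2) (3,0) (2,4) (1,3)
Orthogonality requires all 25 pairs distinct.
Check by first coordinate: for each symbol s of L1, list the L2 entries in the n cells where L1 = s; they must all differ.
  L1 = 0: L2 entries (in reading order) 4, 3, 0, 1, 2 — all 5 distinct ✓
  L1 = 1: L2 entries (in reading order) 1, 0, 4, 2, 3 — all 5 distinct ✓
  L1 = 2: L2 entries (in reading order) 3, 1, 2, 0, 4 — all 5 distinct ✓
  L1 = 3: L2 entries (in reading order) 2, 4, 1, 3, 0 — all 5 distinct ✓
  L1 = 4: L2 entries (in reading order) 0, 2, 3, 4, 1 — all 5 distinct ✓
Every symbol of L1 meets every symbol of L2 exactly once, so all 25 pairs are distinct (25 of 25).
Conclusion: YES.

YES


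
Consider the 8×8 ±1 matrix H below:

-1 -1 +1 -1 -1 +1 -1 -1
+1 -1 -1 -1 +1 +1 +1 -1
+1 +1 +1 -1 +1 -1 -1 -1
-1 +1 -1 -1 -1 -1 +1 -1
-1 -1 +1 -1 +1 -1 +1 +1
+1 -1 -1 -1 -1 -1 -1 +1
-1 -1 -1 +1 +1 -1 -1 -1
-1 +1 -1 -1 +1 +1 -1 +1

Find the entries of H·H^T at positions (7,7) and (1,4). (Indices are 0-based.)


Row 1 of H: [1, -1, -1, -1, 1, 1, 1, -1].
Row 4 of H: [-1, -1, 1, -1, 1, -1, 1, 1].
Row 7 of H: [-1, 1, -1, -1, 1, 1, -1, 1].
(H·H^T)[7][7] = Σ_j H[7][j]·H[7][j] = (-1)² + (1)² + (-1)² + (-1)² + (1)² + (1)² + (-1)² + (1)² = 1 + 1 + 1 + 1 + 1 + 1 + 1 + 1 = 8.
(H·H^T)[1][4] = Σ_j H[1][j]·H[4][j] = (1)·(-1) + (-1)·(-1) + (-1)·(1) + (-1)·(-1) + (1)·(1) + (1)·(-1) + (1)·(1) + (-1)·(1) = -1 + 1 + -1 + 1 + 1 + -1 + 1 + -1 = 0.
So rows 1 and 4 are orthogonal; the diagonal entry equals n = 8.

(7,7) entry = 8; (1,4) entry = 0.


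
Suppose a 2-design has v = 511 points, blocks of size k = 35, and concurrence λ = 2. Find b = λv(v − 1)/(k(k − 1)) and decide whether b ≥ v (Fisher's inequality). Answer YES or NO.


b = λv(v − 1)/(k(k − 1)) = 2·511·510/(35·34) = 521220/1190 = 438.
Compare with v = 511: b < v, so Fisher's inequality fails.

NO


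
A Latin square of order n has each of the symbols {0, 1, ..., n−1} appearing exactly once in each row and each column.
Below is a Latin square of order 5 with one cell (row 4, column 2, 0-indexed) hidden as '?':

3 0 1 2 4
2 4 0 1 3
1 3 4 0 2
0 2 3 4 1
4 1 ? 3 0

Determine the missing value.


Row 4 contains symbols [0, 1, 3, 4] — missing [2].
Column 2 contains symbols [0, 1, 3, 4] — missing [2].
The missing symbol must appear in both missing sets; intersection = [2].
Therefore the hidden value is 2.

Missing value = 2.


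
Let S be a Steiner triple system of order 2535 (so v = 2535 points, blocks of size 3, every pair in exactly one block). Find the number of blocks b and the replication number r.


An STS(v) is a 2-(v, 3, 1) BIBD: block size k = 3, λ = 1.
Replication: r(k − 1) = λ(v − 1) ⇒ r·2 = 2535 − 1 = 2534 ⇒ r = 1267.
Block count: bk = vr ⇒ b·3 = 2535·1267 = 3211845 ⇒ b = 1070615.

r = 1267, b = 1070615.


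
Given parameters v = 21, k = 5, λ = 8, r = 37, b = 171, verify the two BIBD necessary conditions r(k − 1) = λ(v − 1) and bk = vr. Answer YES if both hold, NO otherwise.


Condition (i): r(k − 1) = 37·4 = 148; λ(v − 1) = 8·20 = 160. Match? NO.
Condition (ii): bk = 171·5 = 855; vr = 21·37 = 777. Match? NO.
Both conditions hold? NO.

NO


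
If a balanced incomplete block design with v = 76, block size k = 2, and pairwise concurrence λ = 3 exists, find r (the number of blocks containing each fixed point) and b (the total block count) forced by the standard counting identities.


Any 2-(v, k, λ) BIBD satisfies two necessary conditions:
  (i)  Each point sits in r blocks, and counting incidences through any fixed point gives r(k − 1) = λ(v − 1), so r = λ(v − 1)/(k − 1).
  (ii) Total incidences bk = vr, so b = vr/k.
Step 1: r = λ(v − 1)/(k − 1) = 3·(76 − 1)/(2 − 1) = 3·75/1 = 225/1 = 225.
Step 2: b = vr/k = 76·225/2 = 17100/2 = 8550.
Check integrality: r = 225 ∈ Z ✓, b = 8550 ∈ Z ✓.
(These identities are necessary conditions: they determine r and b for any design with these parameters, but do not by themselves prove that one exists.)

r = 225, b = 8550.


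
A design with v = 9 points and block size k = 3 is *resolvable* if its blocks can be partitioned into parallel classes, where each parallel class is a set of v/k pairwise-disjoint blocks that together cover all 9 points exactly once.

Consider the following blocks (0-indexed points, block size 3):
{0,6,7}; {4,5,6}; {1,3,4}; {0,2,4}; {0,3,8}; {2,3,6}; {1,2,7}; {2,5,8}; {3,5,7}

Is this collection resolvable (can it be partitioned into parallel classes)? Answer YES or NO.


v = 9, block size k = 3, number of blocks = 9.
For resolvability, blocks must partition into parallel classes of size v/k = 3.
Total blocks must therefore be a multiple of 3: 9 = 3·3 + 0 ⇒ divisible ✓.
Consider block {0,2,4}. The only other block(s) in the collection disjoint from it are {3,5,7} — just 1 block(s). Any parallel class containing {0,2,4} would need 2 other blocks each disjoint from it, so no parallel class of size 3 can contain {0,2,4}.
Since every block must belong to some parallel class in a resolution, the collection cannot be partitioned into parallel classes.
Resolvable? NO.

NO


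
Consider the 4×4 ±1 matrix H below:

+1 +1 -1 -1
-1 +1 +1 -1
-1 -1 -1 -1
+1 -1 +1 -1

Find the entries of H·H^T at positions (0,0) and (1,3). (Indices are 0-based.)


Row 0 of H: [1, 1, -1, -1].
Row 1 of H: [-1, 1, 1, -1].
Row 3 of H: [1, -1, 1, -1].
(H·H^T)[0][0] = Σ_j H[0][j]·H[0][j] = (1)² + (1)² + (-1)² + (-1)² = 1 + 1 + 1 + 1 = 4.
(H·H^T)[1][3] = Σ_j H[1][j]·H[3][j] = (-1)·(1) + (1)·(-1) + (1)·(1) + (-1)·(-1) = -1 + -1 + 1 + 1 = 0.
So rows 1 and 3 are orthogonal; the diagonal entry equals n = 4.

(0,0) entry = 4; (1,3) entry = 0.


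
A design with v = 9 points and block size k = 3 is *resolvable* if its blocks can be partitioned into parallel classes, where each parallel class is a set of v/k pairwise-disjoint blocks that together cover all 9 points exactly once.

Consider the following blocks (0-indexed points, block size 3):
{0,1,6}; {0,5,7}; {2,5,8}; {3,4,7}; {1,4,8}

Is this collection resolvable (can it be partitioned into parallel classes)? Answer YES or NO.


v = 9, block size k = 3, number of blocks = 5.
For resolvability, blocks must partition into parallel classes of size v/k = 3.
Total blocks must therefore be a multiple of 3: 5 = 3·1 + 2 ⇒ not divisible ✗.
Resolvable? NO.

NO


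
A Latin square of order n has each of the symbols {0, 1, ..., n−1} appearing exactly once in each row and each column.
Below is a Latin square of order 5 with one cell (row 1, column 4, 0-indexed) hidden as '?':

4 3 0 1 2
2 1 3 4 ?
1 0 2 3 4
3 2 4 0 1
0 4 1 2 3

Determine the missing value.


Row 1 contains symbols [1, 2, 3, 4] — missing [0].
Column 4 contains symbols [1, 2, 3, 4] — missing [0].
The missing symbol must appear in both missing sets; intersection = [0].
Therefore the hidden value is 0.

Missing value = 0.


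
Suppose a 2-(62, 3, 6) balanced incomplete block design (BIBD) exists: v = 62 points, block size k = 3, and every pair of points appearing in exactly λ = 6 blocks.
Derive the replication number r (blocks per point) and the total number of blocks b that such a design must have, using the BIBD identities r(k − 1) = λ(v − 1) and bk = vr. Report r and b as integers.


Any 2-(v, k, λ) BIBD satisfies two necessary conditions:
  (i)  Each point sits in r blocks, and counting incidences through any fixed point gives r(k − 1) = λ(v − 1), so r = λ(v − 1)/(k − 1).
  (ii) Total incidences bk = vr, so b = vr/k.
Step 1: r = λ(v − 1)/(k − 1) = 6·(62 − 1)/(3 − 1) = 6·61/2 = 366/2 = 183.
Step 2: b = vr/k = 62·183/3 = 11346/3 = 3782.
Check integrality: r = 183 ∈ Z ✓, b = 3782 ∈ Z ✓.
(These identities are necessary conditions: they determine r and b for any design with these parameters, but do not by themselves prove that one exists.)

r = 183, b = 3782.


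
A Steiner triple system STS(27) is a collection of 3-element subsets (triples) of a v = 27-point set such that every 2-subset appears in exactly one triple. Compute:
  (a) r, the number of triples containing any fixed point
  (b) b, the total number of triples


An STS(v) is a 2-(v, 3, 1) BIBD: block size k = 3, λ = 1.
Replication: r(k − 1) = λ(v − 1) ⇒ r·2 = 27 − 1 = 26 ⇒ r = 13.
Block count: b = v(v − 1)/6 = 27·26/6 = 702/6 = 117.
(Check via bk = vr: 117·3 = 351 = 27·13 = 351 ✓.)

r = 13, b = 117.


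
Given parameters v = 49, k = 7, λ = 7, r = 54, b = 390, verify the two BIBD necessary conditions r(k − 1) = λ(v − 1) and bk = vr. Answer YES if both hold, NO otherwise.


Condition (i): r(k − 1) = 54·6 = 324; λ(v − 1) = 7·48 = 336. Match? NO.
Condition (ii): bk = 390·7 = 2730; vr = 49·54 = 2646. Match? NO.
Both conditions hold? NO.

NO


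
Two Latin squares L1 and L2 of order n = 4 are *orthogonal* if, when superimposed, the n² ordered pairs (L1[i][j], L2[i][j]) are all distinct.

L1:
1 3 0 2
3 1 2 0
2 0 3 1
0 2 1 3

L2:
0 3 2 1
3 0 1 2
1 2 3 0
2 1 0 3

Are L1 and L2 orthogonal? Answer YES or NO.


Form the n² = 16 superimposed pairs (L1[i][j], L2[i][j]), row by row (rows and columns indexed from 0):
row 0: (1,0) (3,3) (0,2) (2,1)
row 1: (3,3) (1,0) (2,1) (0,2)
row 2: (2,1) (0,2) (3,3) (1,0)
row 3: (0,2) (2,1) (1,0) (3,3)
Orthogonality requires all 16 pairs distinct.
But the pair (3,3) repeats: cell (0,1) has L1 = 3, L2 = 3, and cell (1,0) has L1 = 3, L2 = 3.
A repeated pair means some other pair never occurs (only 4 distinct pairs out of 16), so the squares are not orthogonal.
Conclusion: NO.

NO


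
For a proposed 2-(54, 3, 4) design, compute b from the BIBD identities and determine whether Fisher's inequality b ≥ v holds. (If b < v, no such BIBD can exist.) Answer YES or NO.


r = λ(v − 1)/(k − 1) = 4·53/2 = 106.
b = vr/k = 54·106/3 = 1908.
Fisher's inequality: b ≥ v ⇔ 1908 ≥ 54? YES.

YES


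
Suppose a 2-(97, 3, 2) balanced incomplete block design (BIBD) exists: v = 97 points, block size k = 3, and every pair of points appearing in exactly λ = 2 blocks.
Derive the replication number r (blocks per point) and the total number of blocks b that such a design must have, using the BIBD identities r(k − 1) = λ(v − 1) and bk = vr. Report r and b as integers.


Any 2-(v, k, λ) BIBD satisfies two necessary conditions:
  (i)  Each point sits in r blocks, and counting incidences through any fixed point gives r(k − 1) = λ(v − 1), so r = λ(v − 1)/(k − 1).
  (ii) Total incidences bk = vr, so b = vr/k.
Step 1: r = λ(v − 1)/(k − 1) = 2·(97 − 1)/(3 − 1) = 2·96/2 = 192/2 = 96.
Step 2: b = vr/k = 97·96/3 = 9312/3 = 3104.
Check integrality: r = 96 ∈ Z ✓, b = 3104 ∈ Z ✓.
(These identities are necessary conditions: they determine r and b for any design with these parameters, but do not by themselves prove that one exists.)

r = 96, b = 3104.


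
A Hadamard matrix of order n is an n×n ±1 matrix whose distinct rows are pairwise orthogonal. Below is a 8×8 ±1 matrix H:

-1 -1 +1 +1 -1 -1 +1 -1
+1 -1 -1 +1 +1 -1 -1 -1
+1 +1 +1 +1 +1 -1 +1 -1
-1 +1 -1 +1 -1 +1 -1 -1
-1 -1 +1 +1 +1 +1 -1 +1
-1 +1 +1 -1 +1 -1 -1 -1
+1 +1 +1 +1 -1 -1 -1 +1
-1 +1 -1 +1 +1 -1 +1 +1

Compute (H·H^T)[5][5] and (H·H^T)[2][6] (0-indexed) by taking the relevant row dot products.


Row 2 of H: [1, 1, 1, 1, 1, -1, 1, -1].
Row 5 of H: [-1, 1, 1, -1, 1, -1, -1, -1].
Row 6 of H: [1, 1, 1, 1, -1, -1, -1, 1].
(H·H^T)[5][5] = Σ_j H[5][j]·H[5][j] = (-1)² + (1)² + (1)² + (-1)² + (1)² + (-1)² + (-1)² + (-1)² = 1 + 1 + 1 + 1 + 1 + 1 + 1 + 1 = 8.
(H·H^T)[2][6] = Σ_j H[2][j]·H[6][j] = (1)·(1) + (1)·(1) + (1)·(1) + (1)·(1) + (1)·(-1) + (-1)·(-1) + (1)·(-1) + (-1)·(1) = 1 + 1 + 1 + 1 + -1 + 1 + -1 + -1 = 2.
Rows 2 and 6 are not orthogonal (dot product = 2 ≠ 0), so H is not a Hadamard matrix.

(5,5) entry = 8; (2,6) entry = 2.


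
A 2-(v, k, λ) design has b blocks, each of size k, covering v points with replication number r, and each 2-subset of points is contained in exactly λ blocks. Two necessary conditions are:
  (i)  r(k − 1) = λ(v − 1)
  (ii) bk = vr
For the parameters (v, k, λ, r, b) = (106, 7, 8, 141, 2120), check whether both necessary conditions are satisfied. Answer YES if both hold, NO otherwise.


Condition (i): r(k − 1) = 141·6 = 846; λ(v − 1) = 8·105 = 840. Match? NO.
Condition (ii): bk = 2120·7 = 14840; vr = 106·141 = 14946. Match? NO.
Both conditions hold? NO.

NO


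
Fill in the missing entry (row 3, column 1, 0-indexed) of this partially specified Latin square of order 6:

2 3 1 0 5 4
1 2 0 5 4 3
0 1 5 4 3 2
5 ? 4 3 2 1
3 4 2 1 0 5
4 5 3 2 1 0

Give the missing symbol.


Row 3 contains symbols [1, 2, 3, 4, 5] — missing [0].
Column 1 contains symbols [1, 2, 3, 4, 5] — missing [0].
The missing symbol must appear in both missing sets; intersection = [0].
Therefore the hidden value is 0.

Missing value = 0.


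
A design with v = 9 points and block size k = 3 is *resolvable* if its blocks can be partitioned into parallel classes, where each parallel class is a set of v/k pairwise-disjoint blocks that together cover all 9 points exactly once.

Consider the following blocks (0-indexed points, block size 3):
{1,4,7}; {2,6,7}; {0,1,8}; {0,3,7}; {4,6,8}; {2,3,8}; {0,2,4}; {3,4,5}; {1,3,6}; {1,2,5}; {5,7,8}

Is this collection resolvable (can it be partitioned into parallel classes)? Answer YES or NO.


v = 9, block size k = 3, number of blocks = 11.
For resolvability, blocks must partition into parallel classes of size v/k = 3.
Total blocks must therefore be a multiple of 3: 11 = 3·3 + 2 ⇒ not divisible ✗.
Resolvable? NO.

NO


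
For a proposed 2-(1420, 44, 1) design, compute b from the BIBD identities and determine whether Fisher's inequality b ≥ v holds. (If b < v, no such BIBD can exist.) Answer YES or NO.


r = λ(v − 1)/(k − 1) = 1·1419/43 = 33.
b = vr/k = 1420·33/44 = 1065.
Fisher's inequality: b ≥ v ⇔ 1065 ≥ 1420? NO.

NO


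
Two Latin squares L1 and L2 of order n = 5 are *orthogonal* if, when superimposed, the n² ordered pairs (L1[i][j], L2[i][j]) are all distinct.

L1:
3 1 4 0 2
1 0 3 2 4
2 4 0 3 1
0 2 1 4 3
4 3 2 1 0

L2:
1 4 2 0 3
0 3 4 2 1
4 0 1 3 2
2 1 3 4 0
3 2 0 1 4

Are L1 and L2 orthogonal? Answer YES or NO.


Form the n² = 25 superimposed pairs (L1[i][j], L2[i][j]), row by row (rows and columns indexed from 0):
row 0: (3,1) (1,4) (4,2) (0,0) (2,3)
row 1: (1,0) (0,3) (3,4) (2,2) (4,1)
row 2: (2,4) (4,0) (0,1) (3,3) (1,2)
row 3: (0,2) (2,1) (1,3) (4,4) (3,0)
row 4: (4,3) (3,2) (2,0) (1,1) (0,4)
Orthogonality requires all 25 pairs distinct.
Check by first coordinate: for each symbol s of L1, list the L2 entries in the n cells where L1 = s; they must all differ.
  L1 = 0: L2 entries (in reading order) 0, 3, 1, 2, 4 — all 5 distinct ✓
  L1 = 1: L2 entries (in reading order) 4, 0, 2, 3, 1 — all 5 distinct ✓
  L1 = 2: L2 entries (in reading order) 3, 2, 4, 1, 0 — all 5 distinct ✓
  L1 = 3: L2 entries (in reading order) 1, 4, 3, 0, 2 — all 5 distinct ✓
  L1 = 4: L2 entries (in reading order) 2, 1, 0, 4, 3 — all 5 distinct ✓
Every symbol of L1 meets every symbol of L2 exactly once, so all 25 pairs are distinct (25 of 25).
Conclusion: YES.

YES


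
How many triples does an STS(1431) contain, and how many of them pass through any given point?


An STS(v) is a 2-(v, 3, 1) BIBD: block size k = 3, λ = 1.
Replication: r(k − 1) = λ(v − 1) ⇒ r·2 = 1431 − 1 = 1430 ⇒ r = 715.
Block count: bk = vr ⇒ b·3 = 1431·715 = 1023165 ⇒ b = 341055.

r = 715, b = 341055.


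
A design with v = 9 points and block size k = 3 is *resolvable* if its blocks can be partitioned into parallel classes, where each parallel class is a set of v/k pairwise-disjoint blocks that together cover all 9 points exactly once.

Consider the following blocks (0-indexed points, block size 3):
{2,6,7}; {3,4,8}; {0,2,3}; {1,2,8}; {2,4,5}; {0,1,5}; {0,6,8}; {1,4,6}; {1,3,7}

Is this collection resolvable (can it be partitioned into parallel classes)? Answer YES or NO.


v = 9, block size k = 3, number of blocks = 9.
For resolvability, blocks must partition into parallel classes of size v/k = 3.
Total blocks must therefore be a multiple of 3: 9 = 3·3 + 0 ⇒ divisible ✓.
Consider block {0,2,3}. The only other block(s) in the collection disjoint from it are {1,4,6} — just 1 block(s). Any parallel class containing {0,2,3} would need 2 other blocks each disjoint from it, so no parallel class of size 3 can contain {0,2,3}.
Since every block must belong to some parallel class in a resolution, the collection cannot be partitioned into parallel classes.
Resolvable? NO.

NO


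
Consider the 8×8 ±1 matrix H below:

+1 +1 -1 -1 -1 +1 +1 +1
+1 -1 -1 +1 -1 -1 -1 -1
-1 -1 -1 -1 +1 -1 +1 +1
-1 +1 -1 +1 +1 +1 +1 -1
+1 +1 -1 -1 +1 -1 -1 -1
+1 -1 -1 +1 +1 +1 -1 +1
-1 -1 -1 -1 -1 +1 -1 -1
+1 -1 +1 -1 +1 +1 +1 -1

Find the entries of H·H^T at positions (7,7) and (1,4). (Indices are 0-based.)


Row 1 of H: [1, -1, -1, 1, -1, -1, -1, -1].
Row 4 of H: [1, 1, -1, -1, 1, -1, -1, -1].
Row 7 of H: [1, -1, 1, -1, 1, 1, 1, -1].
(H·H^T)[7][7] = Σ_j H[7][j]·H[7][j] = (1)² + (-1)² + (1)² + (-1)² + (1)² + (1)² + (1)² + (-1)² = 1 + 1 + 1 + 1 + 1 + 1 + 1 + 1 = 8.
(H·H^T)[1][4] = Σ_j H[1][j]·H[4][j] = (1)·(1) + (-1)·(1) + (-1)·(-1) + (1)·(-1) + (-1)·(1) + (-1)·(-1) + (-1)·(-1) + (-1)·(-1) = 1 + -1 + 1 + -1 + -1 + 1 + 1 + 1 = 2.
Rows 1 and 4 are not orthogonal (dot product = 2 ≠ 0), so H is not a Hadamard matrix.

(7,7) entry = 8; (1,4) entry = 2.


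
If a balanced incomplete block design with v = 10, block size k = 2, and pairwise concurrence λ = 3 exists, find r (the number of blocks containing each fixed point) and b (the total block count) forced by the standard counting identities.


Any 2-(v, k, λ) BIBD satisfies two necessary conditions:
  (i)  Each point sits in r blocks, and counting incidences through any fixed point gives r(k − 1) = λ(v − 1), so r = λ(v − 1)/(k − 1).
  (ii) Total incidences bk = vr, so b = vr/k.
Step 1: r = λ(v − 1)/(k − 1) = 3·(10 − 1)/(2 − 1) = 3·9/1 = 27/1 = 27.
Step 2: b = vr/k = 10·27/2 = 270/2 = 135.
Check integrality: r = 27 ∈ Z ✓, b = 135 ∈ Z ✓.
(These identities are necessary conditions: they determine r and b for any design with these parameters, but do not by themselves prove that one exists.)

r = 27, b = 135.


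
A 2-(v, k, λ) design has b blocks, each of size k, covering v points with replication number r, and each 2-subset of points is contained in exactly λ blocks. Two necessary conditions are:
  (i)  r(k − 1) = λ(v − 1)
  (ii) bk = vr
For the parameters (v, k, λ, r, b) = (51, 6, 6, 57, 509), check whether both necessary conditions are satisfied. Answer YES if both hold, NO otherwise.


Condition (i): r(k − 1) = 57·5 = 285; λ(v − 1) = 6·50 = 300. Match? NO.
Condition (ii): bk = 509·6 = 3054; vr = 51·57 = 2907. Match? NO.
Both conditions hold? NO.

NO


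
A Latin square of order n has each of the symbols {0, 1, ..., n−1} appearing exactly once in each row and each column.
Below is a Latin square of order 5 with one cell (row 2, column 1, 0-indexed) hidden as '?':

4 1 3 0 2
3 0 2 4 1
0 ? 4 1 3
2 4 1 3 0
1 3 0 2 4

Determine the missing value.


Row 2 contains symbols [0, 1, 3, 4] — missing [2].
Column 1 contains symbols [0, 1, 3, 4] — missing [2].
The missing symbol must appear in both missing sets; intersection = [2].
Therefore the hidden value is 2.

Missing value = 2.


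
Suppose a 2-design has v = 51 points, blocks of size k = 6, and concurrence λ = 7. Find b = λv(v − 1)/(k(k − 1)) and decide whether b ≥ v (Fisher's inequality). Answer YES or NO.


b = λv(v − 1)/(k(k − 1)) = 7·51·50/(6·5) = 17850/30 = 595.
Compare with v = 51: b ≥ v, so Fisher's inequality holds.

YES


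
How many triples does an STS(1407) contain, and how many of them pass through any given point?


An STS(v) is a 2-(v, 3, 1) BIBD: block size k = 3, λ = 1.
Replication: r(k − 1) = λ(v − 1) ⇒ r·2 = 1407 − 1 = 1406 ⇒ r = 703.
Block count: b = v(v − 1)/6 = 1407·1406/6 = 1978242/6 = 329707.

r = 703, b = 329707.


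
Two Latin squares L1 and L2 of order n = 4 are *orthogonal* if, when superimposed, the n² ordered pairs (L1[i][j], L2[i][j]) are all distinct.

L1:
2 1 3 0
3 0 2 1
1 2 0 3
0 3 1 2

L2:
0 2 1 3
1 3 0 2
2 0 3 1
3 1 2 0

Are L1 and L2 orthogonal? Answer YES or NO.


Form the n² = 16 superimposed pairs (L1[i][j], L2[i][j]), row by row (rows and columns indexed from 0):
row 0: (2,0) (1,2) (3,1) (0,3)
row 1: (3,1) (0,3) (2,0) (1,2)
row 2: (1,2) (2,0) (0,3) (3,1)
row 3: (0,3) (3,1) (1,2) (2,0)
Orthogonality requires all 16 pairs distinct.
But the pair (3,1) repeats: cell (0,2) has L1 = 3, L2 = 1, and cell (1,0) has L1 = 3, L2 = 1.
A repeated pair means some other pair never occurs (only 4 distinct pairs out of 16), so the squares are not orthogonal.
Conclusion: NO.

NO


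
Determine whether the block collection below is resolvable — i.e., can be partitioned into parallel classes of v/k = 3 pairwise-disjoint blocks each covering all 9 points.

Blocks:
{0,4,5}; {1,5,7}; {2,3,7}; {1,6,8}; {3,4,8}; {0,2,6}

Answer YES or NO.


v = 9, block size k = 3, number of blocks = 6.
For resolvability, blocks must partition into parallel classes of size v/k = 3.
Total blocks must therefore be a multiple of 3: 6 = 3·2 + 0 ⇒ divisible ✓.
Greedy packing gives 2 candidate class(es). Each should be a full parallel class (size 3, covers all 9 points).
  Class 1 (3 blocks): {0,4,5}; {2,3,7}; {1,6,8}. Points covered: [0, 1, 2, 3, 4, 5, 6, 7, 8].
  Class 2 (3 blocks): {1,5,7}; {3,4,8}; {0,2,6}. Points covered: [0, 1, 2, 3, 4, 5, 6, 7, 8].
All classes full (size 3)? YES. All classes cover every point? YES.
Resolvable? YES.

YES


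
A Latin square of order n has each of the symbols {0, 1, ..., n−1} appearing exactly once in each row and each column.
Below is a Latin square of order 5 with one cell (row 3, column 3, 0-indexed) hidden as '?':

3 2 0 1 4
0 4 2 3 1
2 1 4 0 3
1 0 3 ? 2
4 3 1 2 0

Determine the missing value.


Row 3 contains symbols [0, 1, 2, 3] — missing [4].
Column 3 contains symbols [0, 1, 2, 3] — missing [4].
The missing symbol must appear in both missing sets; intersection = [4].
Therefore the hidden value is 4.

Missing value = 4.


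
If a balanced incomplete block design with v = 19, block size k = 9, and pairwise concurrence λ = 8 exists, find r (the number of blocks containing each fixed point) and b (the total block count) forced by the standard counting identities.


Any 2-(v, k, λ) BIBD satisfies two necessary conditions:
  (i)  Each point sits in r blocks, and counting incidences through any fixed point gives r(k − 1) = λ(v − 1), so r = λ(v − 1)/(k − 1).
  (ii) Total incidences bk = vr, so b = vr/k.
Step 1: r = λ(v − 1)/(k − 1) = 8·(19 − 1)/(9 − 1) = 8·18/8 = 144/8 = 18.
Step 2: b = vr/k = 19·18/9 = 342/9 = 38.
Check integrality: r = 18 ∈ Z ✓, b = 38 ∈ Z ✓.
(These identities are necessary conditions: they determine r and b for any design with these parameters, but do not by themselves prove that one exists.)

r = 18, b = 38.


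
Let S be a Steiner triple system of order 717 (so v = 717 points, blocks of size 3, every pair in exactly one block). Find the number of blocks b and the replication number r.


An STS(v) is a 2-(v, 3, 1) BIBD: block size k = 3, λ = 1.
Replication: r(k − 1) = λ(v − 1) ⇒ r·2 = 717 − 1 = 716 ⇒ r = 358.
Block count: bk = vr ⇒ b·3 = 717·358 = 256686 ⇒ b = 85562.

r = 358, b = 85562.


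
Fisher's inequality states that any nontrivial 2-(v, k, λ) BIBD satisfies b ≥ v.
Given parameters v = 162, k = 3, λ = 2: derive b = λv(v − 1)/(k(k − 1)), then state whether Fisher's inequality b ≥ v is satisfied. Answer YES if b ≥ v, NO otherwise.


r = λ(v − 1)/(k − 1) = 2·161/2 = 161.
b = vr/k = 162·161/3 = 8694.
Fisher's inequality: b ≥ v ⇔ 8694 ≥ 162? YES.

YES


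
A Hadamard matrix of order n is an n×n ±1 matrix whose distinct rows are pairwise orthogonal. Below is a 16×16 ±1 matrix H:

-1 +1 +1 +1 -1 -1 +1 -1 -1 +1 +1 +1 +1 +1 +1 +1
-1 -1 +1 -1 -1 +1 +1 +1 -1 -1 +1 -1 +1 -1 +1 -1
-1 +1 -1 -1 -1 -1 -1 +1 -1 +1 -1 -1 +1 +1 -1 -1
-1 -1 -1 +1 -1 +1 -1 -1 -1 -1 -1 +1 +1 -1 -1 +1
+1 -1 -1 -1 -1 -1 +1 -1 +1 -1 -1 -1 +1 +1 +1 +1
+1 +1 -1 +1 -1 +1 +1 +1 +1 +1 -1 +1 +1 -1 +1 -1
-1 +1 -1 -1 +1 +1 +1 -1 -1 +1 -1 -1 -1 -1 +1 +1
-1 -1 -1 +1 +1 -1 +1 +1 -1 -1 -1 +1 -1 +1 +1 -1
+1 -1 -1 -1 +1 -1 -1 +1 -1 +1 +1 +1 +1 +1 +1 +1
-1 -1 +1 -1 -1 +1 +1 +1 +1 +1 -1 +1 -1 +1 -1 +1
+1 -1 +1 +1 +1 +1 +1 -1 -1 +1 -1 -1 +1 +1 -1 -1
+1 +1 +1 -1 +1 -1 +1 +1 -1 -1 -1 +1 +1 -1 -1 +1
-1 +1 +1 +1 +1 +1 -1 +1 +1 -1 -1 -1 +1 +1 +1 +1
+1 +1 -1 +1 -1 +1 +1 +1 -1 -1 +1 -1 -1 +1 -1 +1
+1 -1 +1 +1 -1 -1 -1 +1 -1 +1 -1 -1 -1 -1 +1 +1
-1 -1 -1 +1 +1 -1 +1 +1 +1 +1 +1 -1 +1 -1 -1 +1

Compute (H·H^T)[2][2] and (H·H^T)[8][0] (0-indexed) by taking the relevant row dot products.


Row 0 of H: [-1, 1, 1, 1, -1, -1, 1, -1, -1, 1, 1, 1, 1, 1, 1, 1].
Row 2 of H: [-1, 1, -1, -1, -1, -1, -1, 1, -1, 1, -1, -1, 1, 1, -1, -1].
Row 8 of H: [1, -1, -1, -1, 1, -1, -1, 1, -1, 1, 1, 1, 1, 1, 1, 1].
(H·H^T)[2][2] = Σ_j H[2][j]·H[2][j] = (-1)² + (1)² + (-1)² + (-1)² + (-1)² + (-1)² + (-1)² + (1)² + (-1)² + (1)² + (-1)² + (-1)² + (1)² + (1)² + (-1)² + (-1)² = 1 + 1 + 1 + 1 + 1 + 1 + 1 + 1 + 1 + 1 + 1 + 1 + 1 + 1 + 1 + 1 = 16.
(H·H^T)[8][0] = Σ_j H[8][j]·H[0][j] = (1)·(-1) + (-1)·(1) + (-1)·(1) + (-1)·(1) + (1)·(-1) + (-1)·(-1) + (-1)·(1) + (1)·(-1) + (-1)·(-1) + (1)·(1) + (1)·(1) + (1)·(1) + (1)·(1) + (1)·(1) + (1)·(1) + (1)·(1) = -1 + -1 + -1 + -1 + -1 + 1 + -1 + -1 + 1 + 1 + 1 + 1 + 1 + 1 + 1 + 1 = 2.
Rows 8 and 0 are not orthogonal (dot product = 2 ≠ 0), so H is not a Hadamard matrix.

(2,2) entry = 16; (8,0) entry = 2.


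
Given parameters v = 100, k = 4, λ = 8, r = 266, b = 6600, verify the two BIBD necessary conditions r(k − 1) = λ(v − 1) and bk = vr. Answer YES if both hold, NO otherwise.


Condition (i): r(k − 1) = 266·3 = 798; λ(v − 1) = 8·99 = 792. Match? NO.
Condition (ii): bk = 6600·4 = 26400; vr = 100·266 = 26600. Match? NO.
Both conditions hold? NO.

NO


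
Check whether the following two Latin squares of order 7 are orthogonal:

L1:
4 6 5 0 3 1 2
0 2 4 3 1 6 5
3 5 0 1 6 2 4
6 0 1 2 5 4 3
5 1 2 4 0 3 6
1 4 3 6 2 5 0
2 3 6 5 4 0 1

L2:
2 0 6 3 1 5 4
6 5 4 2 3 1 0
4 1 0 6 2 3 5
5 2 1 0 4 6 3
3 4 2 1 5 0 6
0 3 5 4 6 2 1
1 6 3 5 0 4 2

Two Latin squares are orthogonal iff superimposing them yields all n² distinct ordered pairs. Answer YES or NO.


Form the n² = 49 superimposed pairs (L1[i][j], L2[i][j]), row by row (rows and columns indexed from 0):
row 0: (4,2) (6,0) (5,6) (0,3) (3,1) (1,5) (2,4)
row 1: (0,6) (2,5) (4,4) (3,2) (1,3) (6,1) (5,0)
row 2: (3,4) (5,1) (0,0) (1,6) (6,2) (2,3) (4,5)
row 3: (6,5) (0,2) (1,1) (2,0) (5,4) (4,6) (3,3)
row 4: (5,3) (1,4) (2,2) (4,1) (0,5) (3,0) (6,6)
row 5: (1,0) (4,3) (3,5) (6,4) (2,6) (5,2) (0,1)
row 6: (2,1) (3,6) (6,3) (5,5) (4,0) (0,4) (1,2)
Orthogonality requires all 49 pairs distinct.
Check by first coordinate: for each symbol s of L1, list the L2 entries in the n cells where L1 = s; they must all differ.
  L1 = 0: L2 entries (in reading order) 3, 6, 0, 2, 5, 1, 4 — all 7 distinct ✓
  L1 = 1: L2 entries (in reading order) 5, 3, 6, 1, 4, 0, 2 — all 7 distinct ✓
  L1 = 2: L2 entries (in reading order) 4, 5, 3, 0, 2, 6, 1 — all 7 distinct ✓
  L1 = 3: L2 entries (in reading order) 1, 2, 4, 3, 0, 5, 6 — all 7 distinct ✓
  L1 = 4: L2 entries (in reading order) 2, 4, 5, 6, 1, 3, 0 — all 7 distinct ✓
  L1 = 5: L2 entries (in reading order) 6, 0, 1, 4, 3, 2, 5 — all 7 distinct ✓
  L1 = 6: L2 entries (in reading order) 0, 1, 2, 5, 6, 4, 3 — all 7 distinct ✓
Every symbol of L1 meets every symbol of L2 exactly once, so all 49 pairs are distinct (49 of 49).
Conclusion: YES.

YES


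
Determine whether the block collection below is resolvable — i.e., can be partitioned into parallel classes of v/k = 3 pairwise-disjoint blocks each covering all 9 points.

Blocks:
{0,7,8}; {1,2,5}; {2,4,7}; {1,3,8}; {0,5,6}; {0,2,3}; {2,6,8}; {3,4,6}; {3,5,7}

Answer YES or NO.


v = 9, block size k = 3, number of blocks = 9.
For resolvability, blocks must partition into parallel classes of size v/k = 3.
Total blocks must therefore be a multiple of 3: 9 = 3·3 + 0 ⇒ divisible ✓.
Consider block {0,2,3}. It intersects every other block in the collection, so no parallel class of size 3 can contain it.
Since every block must belong to some parallel class in a resolution, the collection cannot be partitioned into parallel classes.
Resolvable? NO.

NO


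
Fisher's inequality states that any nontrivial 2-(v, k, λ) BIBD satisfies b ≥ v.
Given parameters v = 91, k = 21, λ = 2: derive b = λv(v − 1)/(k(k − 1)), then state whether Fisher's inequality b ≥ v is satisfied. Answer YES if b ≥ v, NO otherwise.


b = λv(v − 1)/(k(k − 1)) = 2·91·90/(21·20) = 16380/420 = 39.
Compare with v = 91: b < v, so Fisher's inequality fails.

NO


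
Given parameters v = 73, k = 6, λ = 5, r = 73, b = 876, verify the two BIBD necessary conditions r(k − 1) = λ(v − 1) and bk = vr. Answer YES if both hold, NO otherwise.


Condition (i): r(k − 1) = 73·5 = 365; λ(v − 1) = 5·72 = 360. Match? NO.
Condition (ii): bk = 876·6 = 5256; vr = 73·73 = 5329. Match? NO.
Both conditions hold? NO.

NO
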